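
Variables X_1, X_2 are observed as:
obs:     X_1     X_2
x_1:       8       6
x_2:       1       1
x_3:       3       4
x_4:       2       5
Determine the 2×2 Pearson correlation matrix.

Step 1 — column means:
  mean(X_1) = (8 + 1 + 3 + 2) / 4 = 14/4 = 3.5
  mean(X_2) = (6 + 1 + 4 + 5) / 4 = 16/4 = 4

Step 2 — sample variances and covariances s[i,j] = (1/(n-1)) · Σ_k (x_{k,i} - mean_i) · (x_{k,j} - mean_j), with n-1 = 3:
  s[X_1,X_1] = ((4.5)·(4.5) + (-2.5)·(-2.5) + (-0.5)·(-0.5) + (-1.5)·(-1.5)) / 3 = 29/3 = 9.6667
  s[X_1,X_2] = ((4.5)·(2) + (-2.5)·(-3) + (-0.5)·(0) + (-1.5)·(1)) / 3 = 15/3 = 5
  s[X_2,X_2] = ((2)·(2) + (-3)·(-3) + (0)·(0) + (1)·(1)) / 3 = 14/3 = 4.6667
  Sample standard deviations s_i = √(s[i,i]):
  s(X_1) = √(9.6667) = 3.1091
  s(X_2) = √(4.6667) = 2.1602

Step 3 — r_{ij} = s_{ij} / (s_i · s_j):
  r[X_1,X_1] = 1 (diagonal).
  r[X_1,X_2] = 5 / (3.1091 · 2.1602) = 5 / 6.7165 = 0.7444
  r[X_2,X_2] = 1 (diagonal).

R is symmetric with unit diagonal. Assembling:

R = [[1, 0.7444],
 [0.7444, 1]]


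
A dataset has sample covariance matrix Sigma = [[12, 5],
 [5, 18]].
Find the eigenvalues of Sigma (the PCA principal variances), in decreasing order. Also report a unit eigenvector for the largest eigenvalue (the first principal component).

Step 1 — characteristic polynomial of 2×2 Sigma:
  det(Sigma - λI) = λ² - trace · λ + det = 0.
  trace = 12 + 18 = 30, det = 12·18 - (5)² = 191.
Step 2 — discriminant:
  Δ = trace² - 4·det = 900 - 764 = 136.
Step 3 — eigenvalues:
  λ = (trace ± √Δ)/2 = (30 ± 11.6619)/2,
  λ_1 = 20.831,  λ_2 = 9.169.

Step 4 — unit eigenvector for λ_1: solve (Sigma - λ_1 I)v = 0. First row:
  (12 - 20.831)·v_x + (5)·v_y = 0, i.e. (-8.831)·v_x + (5)·v_y = 0,
  so v ∝ (b, λ_1 - a) = (5, 8.831) = u.
  ||u|| = √((5)² + (8.831)²) = √(102.9857) ≈ 10.1482,
  v_1 = u/||u|| ≈ (0.4927, 0.8702) (||v_1|| = 1).

λ_1 = 20.831,  λ_2 = 9.169;  v_1 ≈ (0.4927, 0.8702)


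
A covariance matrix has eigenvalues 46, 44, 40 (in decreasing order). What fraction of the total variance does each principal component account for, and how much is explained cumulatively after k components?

Step 1 — total variance = trace(Sigma) = Σ λ_i = 46 + 44 + 40 = 130.

Step 2 — fraction explained by component i = λ_i / Σ λ:
  PC1: 46/130 = 0.3538
  PC2: 44/130 = 0.3385
  PC3: 40/130 = 0.3077

Step 3 — cumulative fraction after k components = (λ_1 + ... + λ_k) / Σ λ:
  k = 1: 46/130 = 0.3538
  k = 2: (46 + 44)/130 = 90/130 = 0.6923
  k = 3: (46 + 44 + 40)/130 = 130/130 = 1

Summary (fraction, with percent):

explained: PC1 0.3538 (35.38%), PC2 0.3385 (33.85%), PC3 0.3077 (30.77%);  cumulative: 0.3538, 0.6923, 1


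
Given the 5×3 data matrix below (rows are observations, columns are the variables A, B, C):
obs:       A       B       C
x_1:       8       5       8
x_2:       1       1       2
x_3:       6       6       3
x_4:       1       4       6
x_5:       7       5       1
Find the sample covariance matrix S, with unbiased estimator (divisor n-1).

Step 1 — column means:
  mean(A) = (8 + 1 + 6 + 1 + 7) / 5 = 23/5 = 4.6
  mean(B) = (5 + 1 + 6 + 4 + 5) / 5 = 21/5 = 4.2
  mean(C) = (8 + 2 + 3 + 6 + 1) / 5 = 20/5 = 4

Step 2 — sample covariance S[i,j] = (1/(n-1)) · Σ_k (x_{k,i} - mean_i) · (x_{k,j} - mean_j), with n-1 = 4.
  S[A,A] = ((3.4)·(3.4) + (-3.6)·(-3.6) + (1.4)·(1.4) + (-3.6)·(-3.6) + (2.4)·(2.4)) / 4 = 45.2/4 = 11.3
  S[A,B] = ((3.4)·(0.8) + (-3.6)·(-3.2) + (1.4)·(1.8) + (-3.6)·(-0.2) + (2.4)·(0.8)) / 4 = 19.4/4 = 4.85
  S[A,C] = ((3.4)·(4) + (-3.6)·(-2) + (1.4)·(-1) + (-3.6)·(2) + (2.4)·(-3)) / 4 = 5/4 = 1.25
  S[B,B] = ((0.8)·(0.8) + (-3.2)·(-3.2) + (1.8)·(1.8) + (-0.2)·(-0.2) + (0.8)·(0.8)) / 4 = 14.8/4 = 3.7
  S[B,C] = ((0.8)·(4) + (-3.2)·(-2) + (1.8)·(-1) + (-0.2)·(2) + (0.8)·(-3)) / 4 = 5/4 = 1.25
  S[C,C] = ((4)·(4) + (-2)·(-2) + (-1)·(-1) + (2)·(2) + (-3)·(-3)) / 4 = 34/4 = 8.5

S is symmetric (S[j,i] = S[i,j]). Assembling:

S = [[11.3, 4.85, 1.25],
 [4.85, 3.7, 1.25],
 [1.25, 1.25, 8.5]]


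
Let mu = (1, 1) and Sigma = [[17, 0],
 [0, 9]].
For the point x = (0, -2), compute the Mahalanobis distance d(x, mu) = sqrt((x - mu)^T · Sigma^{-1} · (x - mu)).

Step 1 — centre the observation: (x - mu) = (-1, -3).

Step 2 — invert Sigma. det(Sigma) = 17·9 - (0)² = 153.
  Sigma^{-1} = (1/det) · [[d, -b], [-b, a]] = [[0.0588, 0],
 [0, 0.1111]].

Step 3 — form the quadratic (x - mu)^T · Sigma^{-1} · (x - mu):
  Sigma^{-1} · (x - mu) = (-0.0588, -0.3333).
  (x - mu)^T · [Sigma^{-1} · (x - mu)] = (-1)·(-0.0588) + (-3)·(-0.3333) = 1.0588.

Step 4 — take square root: d = √(1.0588) ≈ 1.029.

d(x, mu) = √(1.0588) ≈ 1.029


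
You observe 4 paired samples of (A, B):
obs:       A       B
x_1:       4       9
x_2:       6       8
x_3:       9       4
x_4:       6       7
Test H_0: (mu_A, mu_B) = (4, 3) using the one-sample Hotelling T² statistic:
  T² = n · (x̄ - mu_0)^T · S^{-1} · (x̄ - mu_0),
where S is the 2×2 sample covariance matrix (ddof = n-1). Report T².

Step 1 — sample mean vector:
  mean(A) = (4 + 6 + 9 + 6) / 4 = 25/4 = 6.25
  mean(B) = (9 + 8 + 4 + 7) / 4 = 28/4 = 7
  x̄ = (6.25, 7),  deviation x̄ - mu_0 = (6.25, 7) - (4, 3) = (2.25, 4).

Step 2 — sample covariance matrix, S[i,j] = (1/(n-1)) · Σ_k (x_{k,i} - mean_i) · (x_{k,j} - mean_j), divisor n-1 = 3:
  S[A,A] = ((-2.25)·(-2.25) + (-0.25)·(-0.25) + (2.75)·(2.75) + (-0.25)·(-0.25)) / 3 = 12.75/3 = 4.25
  S[A,B] = ((-2.25)·(2) + (-0.25)·(1) + (2.75)·(-3) + (-0.25)·(0)) / 3 = -13/3 = -4.3333
  S[B,B] = ((2)·(2) + (1)·(1) + (-3)·(-3) + (0)·(0)) / 3 = 14/3 = 4.6667
  S = [[4.25, -4.3333],
 [-4.3333, 4.6667]].

Step 3 — invert S. det(S) = 4.25·4.6667 - (-4.3333)² = 1.0556.
  S^{-1} = (1/det) · [[d, -b], [-b, a]] = [[4.4211, 4.1053],
 [4.1053, 4.0263]].

Step 4 — quadratic form (x̄ - mu_0)^T · S^{-1} · (x̄ - mu_0):
  S^{-1} · (x̄ - mu_0) = (26.3684, 25.3421),
  (x̄ - mu_0)^T · [...] = (2.25)·(26.3684) + (4)·(25.3421) = 160.6974.

Step 5 — scale by n: T² = 4 · 160.6974 = 642.7895.

T² ≈ 642.7895


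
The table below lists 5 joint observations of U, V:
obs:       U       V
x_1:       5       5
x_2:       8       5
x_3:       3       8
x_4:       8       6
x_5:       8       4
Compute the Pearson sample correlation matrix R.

Step 1 — column means:
  mean(U) = (5 + 8 + 3 + 8 + 8) / 5 = 32/5 = 6.4
  mean(V) = (5 + 5 + 8 + 6 + 4) / 5 = 28/5 = 5.6

Step 2 — sample variances and covariances s[i,j] = (1/(n-1)) · Σ_k (x_{k,i} - mean_i) · (x_{k,j} - mean_j), with n-1 = 4:
  s[U,U] = ((-1.4)·(-1.4) + (1.6)·(1.6) + (-3.4)·(-3.4) + (1.6)·(1.6) + (1.6)·(1.6)) / 4 = 21.2/4 = 5.3
  s[U,V] = ((-1.4)·(-0.6) + (1.6)·(-0.6) + (-3.4)·(2.4) + (1.6)·(0.4) + (1.6)·(-1.6)) / 4 = -10.2/4 = -2.55
  s[V,V] = ((-0.6)·(-0.6) + (-0.6)·(-0.6) + (2.4)·(2.4) + (0.4)·(0.4) + (-1.6)·(-1.6)) / 4 = 9.2/4 = 2.3
  Sample standard deviations s_i = √(s[i,i]):
  s(U) = √(5.3) = 2.3022
  s(V) = √(2.3) = 1.5166

Step 3 — r_{ij} = s_{ij} / (s_i · s_j):
  r[U,U] = 1 (diagonal).
  r[U,V] = -2.55 / (2.3022 · 1.5166) = -2.55 / 3.4914 = -0.7304
  r[V,V] = 1 (diagonal).

R is symmetric with unit diagonal. Assembling:

R = [[1, -0.7304],
 [-0.7304, 1]]


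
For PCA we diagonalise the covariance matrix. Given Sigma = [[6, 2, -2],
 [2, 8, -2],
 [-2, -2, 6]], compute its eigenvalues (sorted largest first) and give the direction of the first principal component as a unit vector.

Step 1 — characteristic polynomial p(λ) = det(λI - Sigma) = λ³ - tr·λ² + c_1·λ - det, where tr = trace, c_1 = sum of the principal 2×2 minors, det = det(Sigma):
  tr = 6 + 8 + 6 = 20,
  c_1 = (6·8 - (2)²) + (6·6 - (-2)²) + (8·6 - (-2)²) = 44 + 32 + 44 = 120,
  det = 6·(8·6 - (-2)²) - (2)·((2)·6 - (-2)·(-2)) + (-2)·((2)·(-2) - 8·(-2)) = 6·(44) - (2)·(8) + (-2)·(12) = 224.
  So p(λ) = λ³ - 20λ² + 120λ - 224.
Step 2 — look for an integer root (rational root theorem: any rational root is an integer divisor of 224). Testing λ = 4:
  p(4) = 64 - 320 + 480 - 224 = 0  ✓
  Dividing out (λ - 4): p(λ) = (λ - 4)(λ² - 16λ + 56).
Step 3 — remaining eigenvalues from the quadratic λ² - 16λ + 56 = 0:
  Δ = 16² - 4·56 = 256 - 224 = 32,  λ = (16 ± √32)/2 = (16 ± 5.6569)/2 ≈ 10.8284 or 5.1716.
  Sorted: λ_1 = 10.8284,  λ_2 = 5.1716,  λ_3 = 4  (check: sum = 20 = tr ✓).

Step 4 — unit eigenvector for λ_1 ≈ 10.8284: v spans the null space of (Sigma - λ_1 I), whose rows are
  r_1 = (-4.8284, 2, -2),  r_2 = (2, -2.8284, -2),  r_3 = (-2, -2, -4.8284).
  v is orthogonal to every row, so take v ∝ r_1 × r_2 = ((2)·(-2) - (-2)·(-2.8284), (-2)·(2) - (-4.8284)·(-2), (-4.8284)·(-2.8284) - (2)·(2)) ≈ (-9.6569, -13.6569, 9.6569).
  Rescale (multiply by -1 so the first nonzero entry is positive): u = (9.6569, 13.6569, -9.6569).
  ||u|| = √((9.6569)² + (13.6569)² + (-9.6569)²) = √(373.0193) ≈ 19.3137,  v_1 = u/||u|| ≈ (0.5, 0.7071, -0.5) (||v_1|| = 1).

λ_1 = 10.8284,  λ_2 = 5.1716,  λ_3 = 4;  v_1 ≈ (0.5, 0.7071, -0.5)


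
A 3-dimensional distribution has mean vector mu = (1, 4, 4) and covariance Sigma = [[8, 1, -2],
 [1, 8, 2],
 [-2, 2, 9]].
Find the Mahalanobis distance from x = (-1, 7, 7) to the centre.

Step 1 — centre the observation: (x - mu) = (-2, 3, 3).

Step 2 — invert Sigma (cofactor / det for 3×3, or solve directly):
  Sigma^{-1} = [[0.1374, -0.0263, 0.0364],
 [-0.0263, 0.1374, -0.0364],
 [0.0364, -0.0364, 0.1273]].

Step 3 — form the quadratic (x - mu)^T · Sigma^{-1} · (x - mu):
  Sigma^{-1} · (x - mu) = (-0.2444, 0.3556, 0.2).
  (x - mu)^T · [Sigma^{-1} · (x - mu)] = (-2)·(-0.2444) + (3)·(0.3556) + (3)·(0.2) = 2.1556.

Step 4 — take square root: d = √(2.1556) ≈ 1.4682.

d(x, mu) = √(2.1556) ≈ 1.4682


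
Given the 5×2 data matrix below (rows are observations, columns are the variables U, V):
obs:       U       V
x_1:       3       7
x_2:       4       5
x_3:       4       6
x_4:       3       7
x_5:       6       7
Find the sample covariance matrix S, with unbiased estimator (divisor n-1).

Step 1 — column means:
  mean(U) = (3 + 4 + 4 + 3 + 6) / 5 = 20/5 = 4
  mean(V) = (7 + 5 + 6 + 7 + 7) / 5 = 32/5 = 6.4

Step 2 — sample covariance S[i,j] = (1/(n-1)) · Σ_k (x_{k,i} - mean_i) · (x_{k,j} - mean_j), with n-1 = 4.
  S[U,U] = ((-1)·(-1) + (0)·(0) + (0)·(0) + (-1)·(-1) + (2)·(2)) / 4 = 6/4 = 1.5
  S[U,V] = ((-1)·(0.6) + (0)·(-1.4) + (0)·(-0.4) + (-1)·(0.6) + (2)·(0.6)) / 4 = 0/4 = 0
  S[V,V] = ((0.6)·(0.6) + (-1.4)·(-1.4) + (-0.4)·(-0.4) + (0.6)·(0.6) + (0.6)·(0.6)) / 4 = 3.2/4 = 0.8

S is symmetric (S[j,i] = S[i,j]). Assembling:

S = [[1.5, 0],
 [0, 0.8]]


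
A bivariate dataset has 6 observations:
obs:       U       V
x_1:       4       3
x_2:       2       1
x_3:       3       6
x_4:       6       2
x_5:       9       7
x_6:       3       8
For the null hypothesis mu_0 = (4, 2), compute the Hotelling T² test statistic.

Step 1 — sample mean vector:
  mean(U) = (4 + 2 + 3 + 6 + 9 + 3) / 6 = 27/6 = 4.5
  mean(V) = (3 + 1 + 6 + 2 + 7 + 8) / 6 = 27/6 = 4.5
  x̄ = (4.5, 4.5),  deviation x̄ - mu_0 = (4.5, 4.5) - (4, 2) = (0.5, 2.5).

Step 2 — sample covariance matrix, S[i,j] = (1/(n-1)) · Σ_k (x_{k,i} - mean_i) · (x_{k,j} - mean_j), divisor n-1 = 5:
  S[U,U] = ((-0.5)·(-0.5) + (-2.5)·(-2.5) + (-1.5)·(-1.5) + (1.5)·(1.5) + (4.5)·(4.5) + (-1.5)·(-1.5)) / 5 = 33.5/5 = 6.7
  S[U,V] = ((-0.5)·(-1.5) + (-2.5)·(-3.5) + (-1.5)·(1.5) + (1.5)·(-2.5) + (4.5)·(2.5) + (-1.5)·(3.5)) / 5 = 9.5/5 = 1.9
  S[V,V] = ((-1.5)·(-1.5) + (-3.5)·(-3.5) + (1.5)·(1.5) + (-2.5)·(-2.5) + (2.5)·(2.5) + (3.5)·(3.5)) / 5 = 41.5/5 = 8.3
  S = [[6.7, 1.9],
 [1.9, 8.3]].

Step 3 — invert S. det(S) = 6.7·8.3 - (1.9)² = 52.
  S^{-1} = (1/det) · [[d, -b], [-b, a]] = [[0.1596, -0.0365],
 [-0.0365, 0.1288]].

Step 4 — quadratic form (x̄ - mu_0)^T · S^{-1} · (x̄ - mu_0):
  S^{-1} · (x̄ - mu_0) = (-0.0115, 0.3038),
  (x̄ - mu_0)^T · [...] = (0.5)·(-0.0115) + (2.5)·(0.3038) = 0.7538.

Step 5 — scale by n: T² = 6 · 0.7538 = 4.5231.

T² ≈ 4.5231


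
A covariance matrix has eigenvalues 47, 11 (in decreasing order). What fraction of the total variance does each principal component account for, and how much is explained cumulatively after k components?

Step 1 — total variance = trace(Sigma) = Σ λ_i = 47 + 11 = 58.

Step 2 — fraction explained by component i = λ_i / Σ λ:
  PC1: 47/58 = 0.8103
  PC2: 11/58 = 0.1897

Step 3 — cumulative fraction after k components = (λ_1 + ... + λ_k) / Σ λ:
  k = 1: 47/58 = 0.8103
  k = 2: (47 + 11)/58 = 58/58 = 1

Summary (fraction, with percent):

explained: PC1 0.8103 (81.03%), PC2 0.1897 (18.97%);  cumulative: 0.8103, 1


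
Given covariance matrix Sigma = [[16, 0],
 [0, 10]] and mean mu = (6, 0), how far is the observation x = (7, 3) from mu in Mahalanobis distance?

Step 1 — centre the observation: (x - mu) = (1, 3).

Step 2 — invert Sigma. det(Sigma) = 16·10 - (0)² = 160.
  Sigma^{-1} = (1/det) · [[d, -b], [-b, a]] = [[0.0625, 0],
 [0, 0.1]].

Step 3 — form the quadratic (x - mu)^T · Sigma^{-1} · (x - mu):
  Sigma^{-1} · (x - mu) = (0.0625, 0.3).
  (x - mu)^T · [Sigma^{-1} · (x - mu)] = (1)·(0.0625) + (3)·(0.3) = 0.9625.

Step 4 — take square root: d = √(0.9625) ≈ 0.9811.

d(x, mu) = √(0.9625) ≈ 0.9811


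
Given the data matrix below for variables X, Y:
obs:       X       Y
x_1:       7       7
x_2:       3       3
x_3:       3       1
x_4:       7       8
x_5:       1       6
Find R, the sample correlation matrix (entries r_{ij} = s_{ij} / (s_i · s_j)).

Step 1 — column means:
  mean(X) = (7 + 3 + 3 + 7 + 1) / 5 = 21/5 = 4.2
  mean(Y) = (7 + 3 + 1 + 8 + 6) / 5 = 25/5 = 5

Step 2 — sample variances and covariances s[i,j] = (1/(n-1)) · Σ_k (x_{k,i} - mean_i) · (x_{k,j} - mean_j), with n-1 = 4:
  s[X,X] = ((2.8)·(2.8) + (-1.2)·(-1.2) + (-1.2)·(-1.2) + (2.8)·(2.8) + (-3.2)·(-3.2)) / 4 = 28.8/4 = 7.2
  s[X,Y] = ((2.8)·(2) + (-1.2)·(-2) + (-1.2)·(-4) + (2.8)·(3) + (-3.2)·(1)) / 4 = 18/4 = 4.5
  s[Y,Y] = ((2)·(2) + (-2)·(-2) + (-4)·(-4) + (3)·(3) + (1)·(1)) / 4 = 34/4 = 8.5
  Sample standard deviations s_i = √(s[i,i]):
  s(X) = √(7.2) = 2.6833
  s(Y) = √(8.5) = 2.9155

Step 3 — r_{ij} = s_{ij} / (s_i · s_j):
  r[X,X] = 1 (diagonal).
  r[X,Y] = 4.5 / (2.6833 · 2.9155) = 4.5 / 7.823 = 0.5752
  r[Y,Y] = 1 (diagonal).

R is symmetric with unit diagonal. Assembling:

R = [[1, 0.5752],
 [0.5752, 1]]


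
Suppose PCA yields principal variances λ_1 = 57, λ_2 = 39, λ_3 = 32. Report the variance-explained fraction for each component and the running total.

Step 1 — total variance = trace(Sigma) = Σ λ_i = 57 + 39 + 32 = 128.

Step 2 — fraction explained by component i = λ_i / Σ λ:
  PC1: 57/128 = 0.4453
  PC2: 39/128 = 0.3047
  PC3: 32/128 = 0.25

Step 3 — cumulative fraction after k components = (λ_1 + ... + λ_k) / Σ λ:
  k = 1: 57/128 = 0.4453
  k = 2: (57 + 39)/128 = 96/128 = 0.75
  k = 3: (57 + 39 + 32)/128 = 128/128 = 1

Summary (fraction, with percent):

explained: PC1 0.4453 (44.53%), PC2 0.3047 (30.47%), PC3 0.25 (25%);  cumulative: 0.4453, 0.75, 1


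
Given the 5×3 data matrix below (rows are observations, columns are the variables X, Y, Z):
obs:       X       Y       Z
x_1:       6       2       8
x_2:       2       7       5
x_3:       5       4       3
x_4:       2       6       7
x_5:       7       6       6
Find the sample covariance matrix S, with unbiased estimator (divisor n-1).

Step 1 — column means:
  mean(X) = (6 + 2 + 5 + 2 + 7) / 5 = 22/5 = 4.4
  mean(Y) = (2 + 7 + 4 + 6 + 6) / 5 = 25/5 = 5
  mean(Z) = (8 + 5 + 3 + 7 + 6) / 5 = 29/5 = 5.8

Step 2 — sample covariance S[i,j] = (1/(n-1)) · Σ_k (x_{k,i} - mean_i) · (x_{k,j} - mean_j), with n-1 = 4.
  S[X,X] = ((1.6)·(1.6) + (-2.4)·(-2.4) + (0.6)·(0.6) + (-2.4)·(-2.4) + (2.6)·(2.6)) / 4 = 21.2/4 = 5.3
  S[X,Y] = ((1.6)·(-3) + (-2.4)·(2) + (0.6)·(-1) + (-2.4)·(1) + (2.6)·(1)) / 4 = -10/4 = -2.5
  S[X,Z] = ((1.6)·(2.2) + (-2.4)·(-0.8) + (0.6)·(-2.8) + (-2.4)·(1.2) + (2.6)·(0.2)) / 4 = 1.4/4 = 0.35
  S[Y,Y] = ((-3)·(-3) + (2)·(2) + (-1)·(-1) + (1)·(1) + (1)·(1)) / 4 = 16/4 = 4
  S[Y,Z] = ((-3)·(2.2) + (2)·(-0.8) + (-1)·(-2.8) + (1)·(1.2) + (1)·(0.2)) / 4 = -4/4 = -1
  S[Z,Z] = ((2.2)·(2.2) + (-0.8)·(-0.8) + (-2.8)·(-2.8) + (1.2)·(1.2) + (0.2)·(0.2)) / 4 = 14.8/4 = 3.7

S is symmetric (S[j,i] = S[i,j]). Assembling:

S = [[5.3, -2.5, 0.35],
 [-2.5, 4, -1],
 [0.35, -1, 3.7]]


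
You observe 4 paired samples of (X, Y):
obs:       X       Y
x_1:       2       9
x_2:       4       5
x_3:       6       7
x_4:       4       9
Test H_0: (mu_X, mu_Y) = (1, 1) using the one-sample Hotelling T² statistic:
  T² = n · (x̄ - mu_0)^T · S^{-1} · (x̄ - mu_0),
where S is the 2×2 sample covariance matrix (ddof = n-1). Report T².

Step 1 — sample mean vector:
  mean(X) = (2 + 4 + 6 + 4) / 4 = 16/4 = 4
  mean(Y) = (9 + 5 + 7 + 9) / 4 = 30/4 = 7.5
  x̄ = (4, 7.5),  deviation x̄ - mu_0 = (4, 7.5) - (1, 1) = (3, 6.5).

Step 2 — sample covariance matrix, S[i,j] = (1/(n-1)) · Σ_k (x_{k,i} - mean_i) · (x_{k,j} - mean_j), divisor n-1 = 3:
  S[X,X] = ((-2)·(-2) + (0)·(0) + (2)·(2) + (0)·(0)) / 3 = 8/3 = 2.6667
  S[X,Y] = ((-2)·(1.5) + (0)·(-2.5) + (2)·(-0.5) + (0)·(1.5)) / 3 = -4/3 = -1.3333
  S[Y,Y] = ((1.5)·(1.5) + (-2.5)·(-2.5) + (-0.5)·(-0.5) + (1.5)·(1.5)) / 3 = 11/3 = 3.6667
  S = [[2.6667, -1.3333],
 [-1.3333, 3.6667]].

Step 3 — invert S. det(S) = 2.6667·3.6667 - (-1.3333)² = 8.
  S^{-1} = (1/det) · [[d, -b], [-b, a]] = [[0.4583, 0.1667],
 [0.1667, 0.3333]].

Step 4 — quadratic form (x̄ - mu_0)^T · S^{-1} · (x̄ - mu_0):
  S^{-1} · (x̄ - mu_0) = (2.4583, 2.6667),
  (x̄ - mu_0)^T · [...] = (3)·(2.4583) + (6.5)·(2.6667) = 24.7083.

Step 5 — scale by n: T² = 4 · 24.7083 = 98.8333.

T² ≈ 98.8333


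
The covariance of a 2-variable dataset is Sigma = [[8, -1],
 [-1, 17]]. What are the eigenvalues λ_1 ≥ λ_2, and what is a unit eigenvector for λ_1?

Step 1 — characteristic polynomial of 2×2 Sigma:
  det(Sigma - λI) = λ² - trace · λ + det = 0.
  trace = 8 + 17 = 25, det = 8·17 - (-1)² = 135.
Step 2 — discriminant:
  Δ = trace² - 4·det = 625 - 540 = 85.
Step 3 — eigenvalues:
  λ = (trace ± √Δ)/2 = (25 ± 9.2195)/2,
  λ_1 = 17.1098,  λ_2 = 7.8902.

Step 4 — unit eigenvector for λ_1: solve (Sigma - λ_1 I)v = 0. First row:
  (8 - 17.1098)·v_x + (-1)·v_y = 0, i.e. (-9.1098)·v_x + (-1)·v_y = 0,
  so v ∝ (b, λ_1 - a) = (-1, 9.1098); multiply by -1 so the first entry is positive: u = (1, -9.1098).
  ||u|| = √((1)² + (-9.1098)²) = √(83.988) ≈ 9.1645,
  v_1 = u/||u|| ≈ (0.1091, -0.994) (||v_1|| = 1).

λ_1 = 17.1098,  λ_2 = 7.8902;  v_1 ≈ (0.1091, -0.994)


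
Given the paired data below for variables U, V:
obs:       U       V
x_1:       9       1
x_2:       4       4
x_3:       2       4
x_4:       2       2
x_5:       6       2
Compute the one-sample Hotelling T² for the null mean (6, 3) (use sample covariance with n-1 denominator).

Step 1 — sample mean vector:
  mean(U) = (9 + 4 + 2 + 2 + 6) / 5 = 23/5 = 4.6
  mean(V) = (1 + 4 + 4 + 2 + 2) / 5 = 13/5 = 2.6
  x̄ = (4.6, 2.6),  deviation x̄ - mu_0 = (4.6, 2.6) - (6, 3) = (-1.4, -0.4).

Step 2 — sample covariance matrix, S[i,j] = (1/(n-1)) · Σ_k (x_{k,i} - mean_i) · (x_{k,j} - mean_j), divisor n-1 = 4:
  S[U,U] = ((4.4)·(4.4) + (-0.6)·(-0.6) + (-2.6)·(-2.6) + (-2.6)·(-2.6) + (1.4)·(1.4)) / 4 = 35.2/4 = 8.8
  S[U,V] = ((4.4)·(-1.6) + (-0.6)·(1.4) + (-2.6)·(1.4) + (-2.6)·(-0.6) + (1.4)·(-0.6)) / 4 = -10.8/4 = -2.7
  S[V,V] = ((-1.6)·(-1.6) + (1.4)·(1.4) + (1.4)·(1.4) + (-0.6)·(-0.6) + (-0.6)·(-0.6)) / 4 = 7.2/4 = 1.8
  S = [[8.8, -2.7],
 [-2.7, 1.8]].

Step 3 — invert S. det(S) = 8.8·1.8 - (-2.7)² = 8.55.
  S^{-1} = (1/det) · [[d, -b], [-b, a]] = [[0.2105, 0.3158],
 [0.3158, 1.0292]].

Step 4 — quadratic form (x̄ - mu_0)^T · S^{-1} · (x̄ - mu_0):
  S^{-1} · (x̄ - mu_0) = (-0.4211, -0.8538),
  (x̄ - mu_0)^T · [...] = (-1.4)·(-0.4211) + (-0.4)·(-0.8538) = 0.931.

Step 5 — scale by n: T² = 5 · 0.931 = 4.655.

T² ≈ 4.655


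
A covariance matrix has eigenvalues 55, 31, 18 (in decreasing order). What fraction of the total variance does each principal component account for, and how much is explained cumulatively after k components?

Step 1 — total variance = trace(Sigma) = Σ λ_i = 55 + 31 + 18 = 104.

Step 2 — fraction explained by component i = λ_i / Σ λ:
  PC1: 55/104 = 0.5288
  PC2: 31/104 = 0.2981
  PC3: 18/104 = 0.1731

Step 3 — cumulative fraction after k components = (λ_1 + ... + λ_k) / Σ λ:
  k = 1: 55/104 = 0.5288
  k = 2: (55 + 31)/104 = 86/104 = 0.8269
  k = 3: (55 + 31 + 18)/104 = 104/104 = 1

Summary (fraction, with percent):

explained: PC1 0.5288 (52.88%), PC2 0.2981 (29.81%), PC3 0.1731 (17.31%);  cumulative: 0.5288, 0.8269, 1


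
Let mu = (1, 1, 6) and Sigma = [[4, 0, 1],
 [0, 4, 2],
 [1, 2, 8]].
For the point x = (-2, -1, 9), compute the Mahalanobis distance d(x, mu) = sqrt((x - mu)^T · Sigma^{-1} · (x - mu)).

Step 1 — centre the observation: (x - mu) = (-3, -2, 3).

Step 2 — invert Sigma (cofactor / det for 3×3, or solve directly):
  Sigma^{-1} = [[0.2593, 0.0185, -0.037],
 [0.0185, 0.287, -0.0741],
 [-0.037, -0.0741, 0.1481]].

Step 3 — form the quadratic (x - mu)^T · Sigma^{-1} · (x - mu):
  Sigma^{-1} · (x - mu) = (-0.9259, -0.8519, 0.7037).
  (x - mu)^T · [Sigma^{-1} · (x - mu)] = (-3)·(-0.9259) + (-2)·(-0.8519) + (3)·(0.7037) = 6.5926.

Step 4 — take square root: d = √(6.5926) ≈ 2.5676.

d(x, mu) = √(6.5926) ≈ 2.5676


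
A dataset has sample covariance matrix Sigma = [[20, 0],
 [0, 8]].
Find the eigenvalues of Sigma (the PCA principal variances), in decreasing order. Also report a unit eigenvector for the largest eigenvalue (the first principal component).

Step 1 — characteristic polynomial of 2×2 Sigma:
  det(Sigma - λI) = λ² - trace · λ + det = 0.
  trace = 20 + 8 = 28, det = 20·8 - (0)² = 160.
Step 2 — discriminant:
  Δ = trace² - 4·det = 784 - 640 = 144.
Step 3 — eigenvalues:
  λ = (trace ± √Δ)/2 = (28 ± 12)/2,
  λ_1 = 20,  λ_2 = 8.

Step 4 — unit eigenvector for λ_1: Sigma is diagonal, so its eigenvectors are the coordinate axes. λ_1 = 20 is the diagonal entry on the first coordinate axis, hence
  v_1 = (1, 0) (||v_1|| = 1).

λ_1 = 20,  λ_2 = 8;  v_1 ≈ (1, 0)


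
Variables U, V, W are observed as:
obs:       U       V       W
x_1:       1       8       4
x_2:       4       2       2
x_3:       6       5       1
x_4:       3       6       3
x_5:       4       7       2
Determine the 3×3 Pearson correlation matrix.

Step 1 — column means:
  mean(U) = (1 + 4 + 6 + 3 + 4) / 5 = 18/5 = 3.6
  mean(V) = (8 + 2 + 5 + 6 + 7) / 5 = 28/5 = 5.6
  mean(W) = (4 + 2 + 1 + 3 + 2) / 5 = 12/5 = 2.4

Step 2 — sample variances and covariances s[i,j] = (1/(n-1)) · Σ_k (x_{k,i} - mean_i) · (x_{k,j} - mean_j), with n-1 = 4:
  s[U,U] = ((-2.6)·(-2.6) + (0.4)·(0.4) + (2.4)·(2.4) + (-0.6)·(-0.6) + (0.4)·(0.4)) / 4 = 13.2/4 = 3.3
  s[U,V] = ((-2.6)·(2.4) + (0.4)·(-3.6) + (2.4)·(-0.6) + (-0.6)·(0.4) + (0.4)·(1.4)) / 4 = -8.8/4 = -2.2
  s[U,W] = ((-2.6)·(1.6) + (0.4)·(-0.4) + (2.4)·(-1.4) + (-0.6)·(0.6) + (0.4)·(-0.4)) / 4 = -8.2/4 = -2.05
  s[V,V] = ((2.4)·(2.4) + (-3.6)·(-3.6) + (-0.6)·(-0.6) + (0.4)·(0.4) + (1.4)·(1.4)) / 4 = 21.2/4 = 5.3
  s[V,W] = ((2.4)·(1.6) + (-3.6)·(-0.4) + (-0.6)·(-1.4) + (0.4)·(0.6) + (1.4)·(-0.4)) / 4 = 5.8/4 = 1.45
  s[W,W] = ((1.6)·(1.6) + (-0.4)·(-0.4) + (-1.4)·(-1.4) + (0.6)·(0.6) + (-0.4)·(-0.4)) / 4 = 5.2/4 = 1.3
  Sample standard deviations s_i = √(s[i,i]):
  s(U) = √(3.3) = 1.8166
  s(V) = √(5.3) = 2.3022
  s(W) = √(1.3) = 1.1402

Step 3 — r_{ij} = s_{ij} / (s_i · s_j):
  r[U,U] = 1 (diagonal).
  r[U,V] = -2.2 / (1.8166 · 2.3022) = -2.2 / 4.1821 = -0.5261
  r[U,W] = -2.05 / (1.8166 · 1.1402) = -2.05 / 2.0712 = -0.9897
  r[V,V] = 1 (diagonal).
  r[V,W] = 1.45 / (2.3022 · 1.1402) = 1.45 / 2.6249 = 0.5524
  r[W,W] = 1 (diagonal).

R is symmetric with unit diagonal. Assembling:

R = [[1, -0.5261, -0.9897],
 [-0.5261, 1, 0.5524],
 [-0.9897, 0.5524, 1]]


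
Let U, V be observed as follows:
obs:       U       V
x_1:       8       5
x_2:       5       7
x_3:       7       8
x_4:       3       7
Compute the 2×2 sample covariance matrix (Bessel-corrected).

Step 1 — column means:
  mean(U) = (8 + 5 + 7 + 3) / 4 = 23/4 = 5.75
  mean(V) = (5 + 7 + 8 + 7) / 4 = 27/4 = 6.75

Step 2 — sample covariance S[i,j] = (1/(n-1)) · Σ_k (x_{k,i} - mean_i) · (x_{k,j} - mean_j), with n-1 = 3.
  S[U,U] = ((2.25)·(2.25) + (-0.75)·(-0.75) + (1.25)·(1.25) + (-2.75)·(-2.75)) / 3 = 14.75/3 = 4.9167
  S[U,V] = ((2.25)·(-1.75) + (-0.75)·(0.25) + (1.25)·(1.25) + (-2.75)·(0.25)) / 3 = -3.25/3 = -1.0833
  S[V,V] = ((-1.75)·(-1.75) + (0.25)·(0.25) + (1.25)·(1.25) + (0.25)·(0.25)) / 3 = 4.75/3 = 1.5833

S is symmetric (S[j,i] = S[i,j]). Assembling:

S = [[4.9167, -1.0833],
 [-1.0833, 1.5833]]


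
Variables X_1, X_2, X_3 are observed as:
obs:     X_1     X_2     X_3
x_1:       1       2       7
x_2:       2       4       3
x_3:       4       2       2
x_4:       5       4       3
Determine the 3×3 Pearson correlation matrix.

Step 1 — column means:
  mean(X_1) = (1 + 2 + 4 + 5) / 4 = 12/4 = 3
  mean(X_2) = (2 + 4 + 2 + 4) / 4 = 12/4 = 3
  mean(X_3) = (7 + 3 + 2 + 3) / 4 = 15/4 = 3.75

Step 2 — sample variances and covariances s[i,j] = (1/(n-1)) · Σ_k (x_{k,i} - mean_i) · (x_{k,j} - mean_j), with n-1 = 3:
  s[X_1,X_1] = ((-2)·(-2) + (-1)·(-1) + (1)·(1) + (2)·(2)) / 3 = 10/3 = 3.3333
  s[X_1,X_2] = ((-2)·(-1) + (-1)·(1) + (1)·(-1) + (2)·(1)) / 3 = 2/3 = 0.6667
  s[X_1,X_3] = ((-2)·(3.25) + (-1)·(-0.75) + (1)·(-1.75) + (2)·(-0.75)) / 3 = -9/3 = -3
  s[X_2,X_2] = ((-1)·(-1) + (1)·(1) + (-1)·(-1) + (1)·(1)) / 3 = 4/3 = 1.3333
  s[X_2,X_3] = ((-1)·(3.25) + (1)·(-0.75) + (-1)·(-1.75) + (1)·(-0.75)) / 3 = -3/3 = -1
  s[X_3,X_3] = ((3.25)·(3.25) + (-0.75)·(-0.75) + (-1.75)·(-1.75) + (-0.75)·(-0.75)) / 3 = 14.75/3 = 4.9167
  Sample standard deviations s_i = √(s[i,i]):
  s(X_1) = √(3.3333) = 1.8257
  s(X_2) = √(1.3333) = 1.1547
  s(X_3) = √(4.9167) = 2.2174

Step 3 — r_{ij} = s_{ij} / (s_i · s_j):
  r[X_1,X_1] = 1 (diagonal).
  r[X_1,X_2] = 0.6667 / (1.8257 · 1.1547) = 0.6667 / 2.1082 = 0.3162
  r[X_1,X_3] = -3 / (1.8257 · 2.2174) = -3 / 4.0483 = -0.741
  r[X_2,X_2] = 1 (diagonal).
  r[X_2,X_3] = -1 / (1.1547 · 2.2174) = -1 / 2.5604 = -0.3906
  r[X_3,X_3] = 1 (diagonal).

R is symmetric with unit diagonal. Assembling:

R = [[1, 0.3162, -0.741],
 [0.3162, 1, -0.3906],
 [-0.741, -0.3906, 1]]


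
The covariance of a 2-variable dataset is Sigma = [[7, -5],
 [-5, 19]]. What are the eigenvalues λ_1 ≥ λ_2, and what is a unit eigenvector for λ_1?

Step 1 — characteristic polynomial of 2×2 Sigma:
  det(Sigma - λI) = λ² - trace · λ + det = 0.
  trace = 7 + 19 = 26, det = 7·19 - (-5)² = 108.
Step 2 — discriminant:
  Δ = trace² - 4·det = 676 - 432 = 244.
Step 3 — eigenvalues:
  λ = (trace ± √Δ)/2 = (26 ± 15.6205)/2,
  λ_1 = 20.8102,  λ_2 = 5.1898.

Step 4 — unit eigenvector for λ_1: solve (Sigma - λ_1 I)v = 0. First row:
  (7 - 20.8102)·v_x + (-5)·v_y = 0, i.e. (-13.8102)·v_x + (-5)·v_y = 0,
  so v ∝ (b, λ_1 - a) = (-5, 13.8102); multiply by -1 so the first entry is positive: u = (5, -13.8102).
  ||u|| = √((5)² + (-13.8102)²) = √(215.723) ≈ 14.6875,
  v_1 = u/||u|| ≈ (0.3404, -0.9403) (||v_1|| = 1).

λ_1 = 20.8102,  λ_2 = 5.1898;  v_1 ≈ (0.3404, -0.9403)


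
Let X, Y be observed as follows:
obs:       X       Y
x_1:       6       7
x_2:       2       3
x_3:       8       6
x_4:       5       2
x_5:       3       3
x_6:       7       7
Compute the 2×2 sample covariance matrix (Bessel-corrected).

Step 1 — column means:
  mean(X) = (6 + 2 + 8 + 5 + 3 + 7) / 6 = 31/6 = 5.1667
  mean(Y) = (7 + 3 + 6 + 2 + 3 + 7) / 6 = 28/6 = 4.6667

Step 2 — sample covariance S[i,j] = (1/(n-1)) · Σ_k (x_{k,i} - mean_i) · (x_{k,j} - mean_j), with n-1 = 5.
  S[X,X] = ((0.8333)·(0.8333) + (-3.1667)·(-3.1667) + (2.8333)·(2.8333) + (-0.1667)·(-0.1667) + (-2.1667)·(-2.1667) + (1.8333)·(1.8333)) / 5 = 26.8333/5 = 5.3667
  S[X,Y] = ((0.8333)·(2.3333) + (-3.1667)·(-1.6667) + (2.8333)·(1.3333) + (-0.1667)·(-2.6667) + (-2.1667)·(-1.6667) + (1.8333)·(2.3333)) / 5 = 19.3333/5 = 3.8667
  S[Y,Y] = ((2.3333)·(2.3333) + (-1.6667)·(-1.6667) + (1.3333)·(1.3333) + (-2.6667)·(-2.6667) + (-1.6667)·(-1.6667) + (2.3333)·(2.3333)) / 5 = 25.3333/5 = 5.0667

S is symmetric (S[j,i] = S[i,j]). Assembling:

S = [[5.3667, 3.8667],
 [3.8667, 5.0667]]


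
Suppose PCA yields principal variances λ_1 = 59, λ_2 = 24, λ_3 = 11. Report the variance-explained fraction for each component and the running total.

Step 1 — total variance = trace(Sigma) = Σ λ_i = 59 + 24 + 11 = 94.

Step 2 — fraction explained by component i = λ_i / Σ λ:
  PC1: 59/94 = 0.6277
  PC2: 24/94 = 0.2553
  PC3: 11/94 = 0.117

Step 3 — cumulative fraction after k components = (λ_1 + ... + λ_k) / Σ λ:
  k = 1: 59/94 = 0.6277
  k = 2: (59 + 24)/94 = 83/94 = 0.883
  k = 3: (59 + 24 + 11)/94 = 94/94 = 1

Summary (fraction, with percent):

explained: PC1 0.6277 (62.77%), PC2 0.2553 (25.53%), PC3 0.117 (11.7%);  cumulative: 0.6277, 0.883, 1


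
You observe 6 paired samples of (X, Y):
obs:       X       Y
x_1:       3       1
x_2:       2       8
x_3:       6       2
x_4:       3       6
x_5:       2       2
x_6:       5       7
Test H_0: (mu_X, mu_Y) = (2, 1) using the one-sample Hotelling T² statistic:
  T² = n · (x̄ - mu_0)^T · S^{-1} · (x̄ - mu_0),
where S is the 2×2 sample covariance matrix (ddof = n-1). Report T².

Step 1 — sample mean vector:
  mean(X) = (3 + 2 + 6 + 3 + 2 + 5) / 6 = 21/6 = 3.5
  mean(Y) = (1 + 8 + 2 + 6 + 2 + 7) / 6 = 26/6 = 4.3333
  x̄ = (3.5, 4.3333),  deviation x̄ - mu_0 = (3.5, 4.3333) - (2, 1) = (1.5, 3.3333).

Step 2 — sample covariance matrix, S[i,j] = (1/(n-1)) · Σ_k (x_{k,i} - mean_i) · (x_{k,j} - mean_j), divisor n-1 = 5:
  S[X,X] = ((-0.5)·(-0.5) + (-1.5)·(-1.5) + (2.5)·(2.5) + (-0.5)·(-0.5) + (-1.5)·(-1.5) + (1.5)·(1.5)) / 5 = 13.5/5 = 2.7
  S[X,Y] = ((-0.5)·(-3.3333) + (-1.5)·(3.6667) + (2.5)·(-2.3333) + (-0.5)·(1.6667) + (-1.5)·(-2.3333) + (1.5)·(2.6667)) / 5 = -3/5 = -0.6
  S[Y,Y] = ((-3.3333)·(-3.3333) + (3.6667)·(3.6667) + (-2.3333)·(-2.3333) + (1.6667)·(1.6667) + (-2.3333)·(-2.3333) + (2.6667)·(2.6667)) / 5 = 45.3333/5 = 9.0667
  S = [[2.7, -0.6],
 [-0.6, 9.0667]].

Step 3 — invert S. det(S) = 2.7·9.0667 - (-0.6)² = 24.12.
  S^{-1} = (1/det) · [[d, -b], [-b, a]] = [[0.3759, 0.0249],
 [0.0249, 0.1119]].

Step 4 — quadratic form (x̄ - mu_0)^T · S^{-1} · (x̄ - mu_0):
  S^{-1} · (x̄ - mu_0) = (0.6468, 0.4104),
  (x̄ - mu_0)^T · [...] = (1.5)·(0.6468) + (3.3333)·(0.4104) = 2.3383.

Step 5 — scale by n: T² = 6 · 2.3383 = 14.0299.

T² ≈ 14.0299


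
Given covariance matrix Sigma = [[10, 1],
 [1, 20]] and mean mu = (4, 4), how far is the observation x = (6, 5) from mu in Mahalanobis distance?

Step 1 — centre the observation: (x - mu) = (2, 1).

Step 2 — invert Sigma. det(Sigma) = 10·20 - (1)² = 199.
  Sigma^{-1} = (1/det) · [[d, -b], [-b, a]] = [[0.1005, -0.005],
 [-0.005, 0.0503]].

Step 3 — form the quadratic (x - mu)^T · Sigma^{-1} · (x - mu):
  Sigma^{-1} · (x - mu) = (0.196, 0.0402).
  (x - mu)^T · [Sigma^{-1} · (x - mu)] = (2)·(0.196) + (1)·(0.0402) = 0.4322.

Step 4 — take square root: d = √(0.4322) ≈ 0.6574.

d(x, mu) = √(0.4322) ≈ 0.6574


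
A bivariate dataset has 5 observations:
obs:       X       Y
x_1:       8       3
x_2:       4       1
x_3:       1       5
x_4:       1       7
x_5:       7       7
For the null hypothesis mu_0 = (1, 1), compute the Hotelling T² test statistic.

Step 1 — sample mean vector:
  mean(X) = (8 + 4 + 1 + 1 + 7) / 5 = 21/5 = 4.2
  mean(Y) = (3 + 1 + 5 + 7 + 7) / 5 = 23/5 = 4.6
  x̄ = (4.2, 4.6),  deviation x̄ - mu_0 = (4.2, 4.6) - (1, 1) = (3.2, 3.6).

Step 2 — sample covariance matrix, S[i,j] = (1/(n-1)) · Σ_k (x_{k,i} - mean_i) · (x_{k,j} - mean_j), divisor n-1 = 4:
  S[X,X] = ((3.8)·(3.8) + (-0.2)·(-0.2) + (-3.2)·(-3.2) + (-3.2)·(-3.2) + (2.8)·(2.8)) / 4 = 42.8/4 = 10.7
  S[X,Y] = ((3.8)·(-1.6) + (-0.2)·(-3.6) + (-3.2)·(0.4) + (-3.2)·(2.4) + (2.8)·(2.4)) / 4 = -7.6/4 = -1.9
  S[Y,Y] = ((-1.6)·(-1.6) + (-3.6)·(-3.6) + (0.4)·(0.4) + (2.4)·(2.4) + (2.4)·(2.4)) / 4 = 27.2/4 = 6.8
  S = [[10.7, -1.9],
 [-1.9, 6.8]].

Step 3 — invert S. det(S) = 10.7·6.8 - (-1.9)² = 69.15.
  S^{-1} = (1/det) · [[d, -b], [-b, a]] = [[0.0983, 0.0275],
 [0.0275, 0.1547]].

Step 4 — quadratic form (x̄ - mu_0)^T · S^{-1} · (x̄ - mu_0):
  S^{-1} · (x̄ - mu_0) = (0.4136, 0.645),
  (x̄ - mu_0)^T · [...] = (3.2)·(0.4136) + (3.6)·(0.645) = 3.6454.

Step 5 — scale by n: T² = 5 · 3.6454 = 18.227.

T² ≈ 18.227


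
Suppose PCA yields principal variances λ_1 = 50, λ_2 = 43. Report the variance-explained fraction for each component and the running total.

Step 1 — total variance = trace(Sigma) = Σ λ_i = 50 + 43 = 93.

Step 2 — fraction explained by component i = λ_i / Σ λ:
  PC1: 50/93 = 0.5376
  PC2: 43/93 = 0.4624

Step 3 — cumulative fraction after k components = (λ_1 + ... + λ_k) / Σ λ:
  k = 1: 50/93 = 0.5376
  k = 2: (50 + 43)/93 = 93/93 = 1

Summary (fraction, with percent):

explained: PC1 0.5376 (53.76%), PC2 0.4624 (46.24%);  cumulative: 0.5376, 1


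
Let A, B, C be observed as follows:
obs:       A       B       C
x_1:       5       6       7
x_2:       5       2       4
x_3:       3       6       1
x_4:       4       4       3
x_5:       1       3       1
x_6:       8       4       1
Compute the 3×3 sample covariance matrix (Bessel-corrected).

Step 1 — column means:
  mean(A) = (5 + 5 + 3 + 4 + 1 + 8) / 6 = 26/6 = 4.3333
  mean(B) = (6 + 2 + 6 + 4 + 3 + 4) / 6 = 25/6 = 4.1667
  mean(C) = (7 + 4 + 1 + 3 + 1 + 1) / 6 = 17/6 = 2.8333

Step 2 — sample covariance S[i,j] = (1/(n-1)) · Σ_k (x_{k,i} - mean_i) · (x_{k,j} - mean_j), with n-1 = 5.
  S[A,A] = ((0.6667)·(0.6667) + (0.6667)·(0.6667) + (-1.3333)·(-1.3333) + (-0.3333)·(-0.3333) + (-3.3333)·(-3.3333) + (3.6667)·(3.6667)) / 5 = 27.3333/5 = 5.4667
  S[A,B] = ((0.6667)·(1.8333) + (0.6667)·(-2.1667) + (-1.3333)·(1.8333) + (-0.3333)·(-0.1667) + (-3.3333)·(-1.1667) + (3.6667)·(-0.1667)) / 5 = 0.6667/5 = 0.1333
  S[A,C] = ((0.6667)·(4.1667) + (0.6667)·(1.1667) + (-1.3333)·(-1.8333) + (-0.3333)·(0.1667) + (-3.3333)·(-1.8333) + (3.6667)·(-1.8333)) / 5 = 5.3333/5 = 1.0667
  S[B,B] = ((1.8333)·(1.8333) + (-2.1667)·(-2.1667) + (1.8333)·(1.8333) + (-0.1667)·(-0.1667) + (-1.1667)·(-1.1667) + (-0.1667)·(-0.1667)) / 5 = 12.8333/5 = 2.5667
  S[B,C] = ((1.8333)·(4.1667) + (-2.1667)·(1.1667) + (1.8333)·(-1.8333) + (-0.1667)·(0.1667) + (-1.1667)·(-1.8333) + (-0.1667)·(-1.8333)) / 5 = 4.1667/5 = 0.8333
  S[C,C] = ((4.1667)·(4.1667) + (1.1667)·(1.1667) + (-1.8333)·(-1.8333) + (0.1667)·(0.1667) + (-1.8333)·(-1.8333) + (-1.8333)·(-1.8333)) / 5 = 28.8333/5 = 5.7667

S is symmetric (S[j,i] = S[i,j]). Assembling:

S = [[5.4667, 0.1333, 1.0667],
 [0.1333, 2.5667, 0.8333],
 [1.0667, 0.8333, 5.7667]]


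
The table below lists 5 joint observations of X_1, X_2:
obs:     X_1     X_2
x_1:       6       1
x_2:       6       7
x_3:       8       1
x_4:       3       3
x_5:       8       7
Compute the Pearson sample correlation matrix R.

Step 1 — column means:
  mean(X_1) = (6 + 6 + 8 + 3 + 8) / 5 = 31/5 = 6.2
  mean(X_2) = (1 + 7 + 1 + 3 + 7) / 5 = 19/5 = 3.8

Step 2 — sample variances and covariances s[i,j] = (1/(n-1)) · Σ_k (x_{k,i} - mean_i) · (x_{k,j} - mean_j), with n-1 = 4:
  s[X_1,X_1] = ((-0.2)·(-0.2) + (-0.2)·(-0.2) + (1.8)·(1.8) + (-3.2)·(-3.2) + (1.8)·(1.8)) / 4 = 16.8/4 = 4.2
  s[X_1,X_2] = ((-0.2)·(-2.8) + (-0.2)·(3.2) + (1.8)·(-2.8) + (-3.2)·(-0.8) + (1.8)·(3.2)) / 4 = 3.2/4 = 0.8
  s[X_2,X_2] = ((-2.8)·(-2.8) + (3.2)·(3.2) + (-2.8)·(-2.8) + (-0.8)·(-0.8) + (3.2)·(3.2)) / 4 = 36.8/4 = 9.2
  Sample standard deviations s_i = √(s[i,i]):
  s(X_1) = √(4.2) = 2.0494
  s(X_2) = √(9.2) = 3.0332

Step 3 — r_{ij} = s_{ij} / (s_i · s_j):
  r[X_1,X_1] = 1 (diagonal).
  r[X_1,X_2] = 0.8 / (2.0494 · 3.0332) = 0.8 / 6.2161 = 0.1287
  r[X_2,X_2] = 1 (diagonal).

R is symmetric with unit diagonal. Assembling:

R = [[1, 0.1287],
 [0.1287, 1]]


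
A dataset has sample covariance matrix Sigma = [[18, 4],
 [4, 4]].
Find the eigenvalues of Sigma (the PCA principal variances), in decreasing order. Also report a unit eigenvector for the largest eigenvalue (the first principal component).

Step 1 — characteristic polynomial of 2×2 Sigma:
  det(Sigma - λI) = λ² - trace · λ + det = 0.
  trace = 18 + 4 = 22, det = 18·4 - (4)² = 56.
Step 2 — discriminant:
  Δ = trace² - 4·det = 484 - 224 = 260.
Step 3 — eigenvalues:
  λ = (trace ± √Δ)/2 = (22 ± 16.1245)/2,
  λ_1 = 19.0623,  λ_2 = 2.9377.

Step 4 — unit eigenvector for λ_1: solve (Sigma - λ_1 I)v = 0. First row:
  (18 - 19.0623)·v_x + (4)·v_y = 0, i.e. (-1.0623)·v_x + (4)·v_y = 0,
  so v ∝ (b, λ_1 - a) = (4, 1.0623) = u.
  ||u|| = √((4)² + (1.0623)²) = √(17.1284) ≈ 4.1386,
  v_1 = u/||u|| ≈ (0.9665, 0.2567) (||v_1|| = 1).

λ_1 = 19.0623,  λ_2 = 2.9377;  v_1 ≈ (0.9665, 0.2567)


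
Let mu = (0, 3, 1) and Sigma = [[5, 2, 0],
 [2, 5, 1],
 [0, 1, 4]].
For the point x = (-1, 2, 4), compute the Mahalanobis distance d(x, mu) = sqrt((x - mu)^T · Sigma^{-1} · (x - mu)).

Step 1 — centre the observation: (x - mu) = (-1, -1, 3).

Step 2 — invert Sigma (cofactor / det for 3×3, or solve directly):
  Sigma^{-1} = [[0.2405, -0.1013, 0.0253],
 [-0.1013, 0.2532, -0.0633],
 [0.0253, -0.0633, 0.2658]].

Step 3 — form the quadratic (x - mu)^T · Sigma^{-1} · (x - mu):
  Sigma^{-1} · (x - mu) = (-0.0633, -0.3418, 0.8354).
  (x - mu)^T · [Sigma^{-1} · (x - mu)] = (-1)·(-0.0633) + (-1)·(-0.3418) + (3)·(0.8354) = 2.9114.

Step 4 — take square root: d = √(2.9114) ≈ 1.7063.

d(x, mu) = √(2.9114) ≈ 1.7063


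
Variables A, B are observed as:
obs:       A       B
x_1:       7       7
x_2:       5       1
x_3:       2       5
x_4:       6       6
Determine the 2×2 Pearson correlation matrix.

Step 1 — column means:
  mean(A) = (7 + 5 + 2 + 6) / 4 = 20/4 = 5
  mean(B) = (7 + 1 + 5 + 6) / 4 = 19/4 = 4.75

Step 2 — sample variances and covariances s[i,j] = (1/(n-1)) · Σ_k (x_{k,i} - mean_i) · (x_{k,j} - mean_j), with n-1 = 3:
  s[A,A] = ((2)·(2) + (0)·(0) + (-3)·(-3) + (1)·(1)) / 3 = 14/3 = 4.6667
  s[A,B] = ((2)·(2.25) + (0)·(-3.75) + (-3)·(0.25) + (1)·(1.25)) / 3 = 5/3 = 1.6667
  s[B,B] = ((2.25)·(2.25) + (-3.75)·(-3.75) + (0.25)·(0.25) + (1.25)·(1.25)) / 3 = 20.75/3 = 6.9167
  Sample standard deviations s_i = √(s[i,i]):
  s(A) = √(4.6667) = 2.1602
  s(B) = √(6.9167) = 2.63

Step 3 — r_{ij} = s_{ij} / (s_i · s_j):
  r[A,A] = 1 (diagonal).
  r[A,B] = 1.6667 / (2.1602 · 2.63) = 1.6667 / 5.6814 = 0.2934
  r[B,B] = 1 (diagonal).

R is symmetric with unit diagonal. Assembling:

R = [[1, 0.2934],
 [0.2934, 1]]


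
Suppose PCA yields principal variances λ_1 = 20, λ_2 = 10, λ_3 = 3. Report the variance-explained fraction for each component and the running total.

Step 1 — total variance = trace(Sigma) = Σ λ_i = 20 + 10 + 3 = 33.

Step 2 — fraction explained by component i = λ_i / Σ λ:
  PC1: 20/33 = 0.6061
  PC2: 10/33 = 0.303
  PC3: 3/33 = 0.0909

Step 3 — cumulative fraction after k components = (λ_1 + ... + λ_k) / Σ λ:
  k = 1: 20/33 = 0.6061
  k = 2: (20 + 10)/33 = 30/33 = 0.9091
  k = 3: (20 + 10 + 3)/33 = 33/33 = 1

Summary (fraction, with percent):

explained: PC1 0.6061 (60.61%), PC2 0.303 (30.3%), PC3 0.0909 (9.09%);  cumulative: 0.6061, 0.9091, 1


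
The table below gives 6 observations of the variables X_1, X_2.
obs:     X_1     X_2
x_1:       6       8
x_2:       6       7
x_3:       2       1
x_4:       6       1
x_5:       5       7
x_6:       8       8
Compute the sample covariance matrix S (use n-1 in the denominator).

Step 1 — column means:
  mean(X_1) = (6 + 6 + 2 + 6 + 5 + 8) / 6 = 33/6 = 5.5
  mean(X_2) = (8 + 7 + 1 + 1 + 7 + 8) / 6 = 32/6 = 5.3333

Step 2 — sample covariance S[i,j] = (1/(n-1)) · Σ_k (x_{k,i} - mean_i) · (x_{k,j} - mean_j), with n-1 = 5.
  S[X_1,X_1] = ((0.5)·(0.5) + (0.5)·(0.5) + (-3.5)·(-3.5) + (0.5)·(0.5) + (-0.5)·(-0.5) + (2.5)·(2.5)) / 5 = 19.5/5 = 3.9
  S[X_1,X_2] = ((0.5)·(2.6667) + (0.5)·(1.6667) + (-3.5)·(-4.3333) + (0.5)·(-4.3333) + (-0.5)·(1.6667) + (2.5)·(2.6667)) / 5 = 21/5 = 4.2
  S[X_2,X_2] = ((2.6667)·(2.6667) + (1.6667)·(1.6667) + (-4.3333)·(-4.3333) + (-4.3333)·(-4.3333) + (1.6667)·(1.6667) + (2.6667)·(2.6667)) / 5 = 57.3333/5 = 11.4667

S is symmetric (S[j,i] = S[i,j]). Assembling:

S = [[3.9, 4.2],
 [4.2, 11.4667]]
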